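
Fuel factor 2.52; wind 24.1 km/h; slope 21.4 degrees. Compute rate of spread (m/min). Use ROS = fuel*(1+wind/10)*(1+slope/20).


Formula: ROS = fuel * (1 + wind/10) * (1 + slope/20)
Wind factor = 1 + 24.1/10 = 3.41
Slope factor = 1 + 21.4/20 = 2.07
ROS = 2.52 * 3.41 * 2.07 = 17.79 m/min

17.79


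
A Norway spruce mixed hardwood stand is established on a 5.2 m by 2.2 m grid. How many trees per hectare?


Formula: TPH = 10000 m^2/ha / (spacing_x * spacing_y)
Area per tree = 5.2 m * 2.2 m = 11.44 m^2
TPH = 10000 / 11.44 = 874 trees/ha

874


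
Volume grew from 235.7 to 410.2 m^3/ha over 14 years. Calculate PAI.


Formula: PAI = (V_T2 - V_T1) / (T2 - T1)
Volume increment = 410.2 - 235.7 = 174.5 m^3/ha
PAI = 174.5 / 14 = 12.46 m^3/ha/year

12.46


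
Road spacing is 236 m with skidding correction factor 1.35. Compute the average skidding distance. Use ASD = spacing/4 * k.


Formula: ASD = (spacing / 4) * correction
Uncorrected distance = spacing / 4 = 236 / 4 = 59 m
ASD = 59 * 1.35 = 80 m

80


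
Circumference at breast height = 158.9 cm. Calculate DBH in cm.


Formula: DBH = C / pi
DBH = 158.9 / pi
pi = 3.14159...
DBH = 50.6 cm

50.6


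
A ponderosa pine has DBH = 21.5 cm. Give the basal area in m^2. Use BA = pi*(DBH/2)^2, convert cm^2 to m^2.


Formula: BA = pi * (DBH/2)^2 / 10000  (cm^2 to m^2)
Radius = DBH/2 = 21.5/2 = 10.75 cm
BA = pi * 10.75^2 / 10000
   = 363.0503 cm^2 / 10000
   = 0.0363 m^2

0.0363


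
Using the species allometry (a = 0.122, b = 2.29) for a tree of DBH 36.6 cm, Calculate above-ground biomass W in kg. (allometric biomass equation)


Formula: W = a * DBH^b  (allometric power law)
DBH^b = 36.6^2.29 = 3805.1492
W = 0.122 * 3805.1492 = 464.2 kg

464.2


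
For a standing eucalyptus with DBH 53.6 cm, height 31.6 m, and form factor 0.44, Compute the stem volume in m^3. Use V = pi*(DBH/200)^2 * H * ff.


Formula: V = pi * (DBH/200)^2 * H * ff
Radius = DBH/200 = 53.6/200 = 0.268 m
Radius^2 = 0.268^2 = 0.071824 m^2
V = pi * 0.071824 * 31.6 * 0.44
V = 3.137 m^3

3.137


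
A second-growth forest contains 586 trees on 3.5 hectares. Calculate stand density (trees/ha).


Formula: Stand Density = N_trees / Area_ha
Density = 586 trees / 3.5 ha
Density = 167 trees/ha

167


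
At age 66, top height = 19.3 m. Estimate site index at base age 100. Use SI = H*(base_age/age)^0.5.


Formula: SI = H_dom * (base_age / age)^0.5
Age ratio = 100 / 66 = 1.51515
sqrt(age_ratio) = 1.23091
SI = 19.3 * 1.23091 = 23.8 m

23.8


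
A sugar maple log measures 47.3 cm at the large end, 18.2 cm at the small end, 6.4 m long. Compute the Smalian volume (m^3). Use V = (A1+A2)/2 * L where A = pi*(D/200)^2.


Smalian: V = (A1 + A2)/2 * L,  A = pi*(D/200)^2
A1 = pi*(47.3/200)^2 = 0.175716 m^2
A2 = pi*(18.2/200)^2 = 0.026016 m^2
V = (0.175716+0.026016)/2*6.4 = 0.6455 m^3

0.6455


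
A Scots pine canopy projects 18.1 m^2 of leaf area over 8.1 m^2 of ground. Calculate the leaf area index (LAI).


Formula: LAI = total leaf area / ground area  (dimensionless)
LAI = 18.1 m^2 / 8.1 m^2
LAI = 2.23

2.23


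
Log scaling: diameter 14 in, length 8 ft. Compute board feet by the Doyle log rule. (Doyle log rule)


Doyle: BF = (D - 4)^2 * L / 16
Adjusted diameter = 14 - 4 = 10 in
(D-4)^2 = 10^2 = 100
BF = 100 * 8 / 16 = 50 BF

50


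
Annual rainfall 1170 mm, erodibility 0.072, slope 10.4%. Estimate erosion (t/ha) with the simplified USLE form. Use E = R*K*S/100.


Formula: E = R * K * S / 100  (simplified USLE)
R * K = 1170 * 0.072 = 84.24
E = 84.24 * 10.4 / 100 = 8.76 t/ha

8.76


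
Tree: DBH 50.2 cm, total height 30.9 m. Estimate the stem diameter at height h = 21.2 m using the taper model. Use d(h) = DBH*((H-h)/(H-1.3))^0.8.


Taper: d(h) = DBH * ((H - h) / (H - 1.3))^0.8
Numerator = H - h = 30.9 - 21.2 = 9.7 m
Denominator = H - 1.3 = 30.9 - 1.3 = 29.6 m
Ratio = 9.7 / 29.6 = 0.3277
d = 50.2 * 0.3277^0.8 = 20.6 cm

20.6


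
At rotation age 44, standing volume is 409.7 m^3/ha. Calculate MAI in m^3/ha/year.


Formula: MAI = Total Volume / Stand Age
MAI = 409.7 m^3/ha / 44 years
MAI = 9.31 m^3/ha/year

9.31


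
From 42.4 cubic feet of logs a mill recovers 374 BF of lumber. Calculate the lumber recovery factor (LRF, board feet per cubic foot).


Formula: LRF = Lumber Output (BF) / Log Input (ft^3)
LRF = 374 BF / 42.4 ft^3
LRF = 8.82 BF/ft^3

8.82


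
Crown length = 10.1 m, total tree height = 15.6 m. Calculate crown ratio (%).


Formula: Crown Ratio = (Crown Length / Total Height) * 100
CR = (10.1 m / 15.6 m) * 100
CR = 0.6474 * 100 = 64.7%

64.7


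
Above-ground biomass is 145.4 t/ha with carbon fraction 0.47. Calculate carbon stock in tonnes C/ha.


Formula: Carbon Stock = Biomass * Carbon Fraction
C = 145.4 t/ha * 0.47
C = 68.3 t C/ha

68.3


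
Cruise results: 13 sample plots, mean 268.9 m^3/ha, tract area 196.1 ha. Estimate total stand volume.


Formula: Total Volume = Mean Volume per ha * Total Area
Total Volume = 268.9 m^3/ha * 196.1 ha
Total Volume = 52731 m^3

52731


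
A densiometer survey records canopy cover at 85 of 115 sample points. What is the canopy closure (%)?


Formula: Canopy closure = covered points / total points * 100
Closure = 85 / 115 * 100
Closure = 0.7391 * 100 = 73.9%

73.9


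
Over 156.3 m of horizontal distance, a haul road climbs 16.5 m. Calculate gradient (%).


Formula: Gradient = rise / run * 100
Gradient = 16.5 / 156.3 * 100 = 10.6%

10.6


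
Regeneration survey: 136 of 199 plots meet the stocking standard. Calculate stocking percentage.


Formula: Stocking % = stocked plots / total plots * 100
Stocking = 136 / 199 * 100
Stocking = 0.6834 * 100 = 68.3%

68.3


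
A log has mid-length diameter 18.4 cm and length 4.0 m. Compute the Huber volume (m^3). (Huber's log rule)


Huber: V = Am * L,  Am = pi*(Dm/200)^2
Am = pi*(18.4/200)^2 = 0.02659 m^2
V = 0.02659*4.0 = 0.1064 m^3

0.1064


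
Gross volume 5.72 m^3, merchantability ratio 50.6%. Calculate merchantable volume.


Formula: MV = V_total * (merchantable_pct / 100)
Merchantable fraction = 50.6% / 100 = 0.506
MV = 5.72 m^3 * 0.506 = 2.894 m^3

2.894


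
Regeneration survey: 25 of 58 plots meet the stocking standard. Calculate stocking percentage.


Formula: Stocking % = stocked plots / total plots * 100
Stocking = 25 / 58 * 100
Stocking = 0.431 * 100 = 43.1%

43.1


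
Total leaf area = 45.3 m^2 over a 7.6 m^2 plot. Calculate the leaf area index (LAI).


Formula: LAI = total leaf area / ground area  (dimensionless)
LAI = 45.3 m^2 / 7.6 m^2
LAI = 5.96

5.96


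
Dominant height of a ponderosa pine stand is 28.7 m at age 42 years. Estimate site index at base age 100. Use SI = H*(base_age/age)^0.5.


Formula: SI = H_dom * (base_age / age)^0.5
Age ratio = 100 / 42 = 2.38095
sqrt(age_ratio) = 1.54303
SI = 28.7 * 1.54303 = 44.3 m

44.3


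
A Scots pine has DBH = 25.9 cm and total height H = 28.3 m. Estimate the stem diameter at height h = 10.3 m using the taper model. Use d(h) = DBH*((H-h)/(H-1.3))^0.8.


Taper: d(h) = DBH * ((H - h) / (H - 1.3))^0.8
Numerator = H - h = 28.3 - 10.3 = 18.0 m
Denominator = H - 1.3 = 28.3 - 1.3 = 27.0 m
Ratio = 18.0 / 27.0 = 0.66667
d = 25.9 * 0.66667^0.8 = 18.7 cm

18.7


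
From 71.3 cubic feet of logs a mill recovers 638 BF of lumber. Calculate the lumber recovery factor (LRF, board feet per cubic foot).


Formula: LRF = Lumber Output (BF) / Log Input (ft^3)
LRF = 638 BF / 71.3 ft^3
LRF = 8.95 BF/ft^3

8.95


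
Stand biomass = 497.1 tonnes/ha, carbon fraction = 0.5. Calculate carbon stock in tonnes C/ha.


Formula: Carbon Stock = Biomass * Carbon Fraction
C = 497.1 t/ha * 0.5
C = 248.6 t C/ha

248.6


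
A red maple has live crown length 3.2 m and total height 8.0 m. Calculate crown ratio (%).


Formula: Crown Ratio = (Crown Length / Total Height) * 100
CR = (3.2 m / 8.0 m) * 100
CR = 0.4 * 100 = 40.0%

40.0


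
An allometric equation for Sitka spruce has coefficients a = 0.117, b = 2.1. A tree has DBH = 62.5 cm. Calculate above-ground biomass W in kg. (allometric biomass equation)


Formula: W = a * DBH^b  (allometric power law)
DBH^b = 62.5^2.1 = 5906.7425
W = 0.117 * 5906.7425 = 691.1 kg

691.1


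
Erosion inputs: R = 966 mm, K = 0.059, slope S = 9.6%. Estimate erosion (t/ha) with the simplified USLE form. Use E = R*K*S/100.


Formula: E = R * K * S / 100  (simplified USLE)
R * K = 966 * 0.059 = 56.994
E = 56.994 * 9.6 / 100 = 5.47 t/ha

5.47


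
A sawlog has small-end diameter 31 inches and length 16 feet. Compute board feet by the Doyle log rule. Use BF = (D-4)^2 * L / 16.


Doyle: BF = (D - 4)^2 * L / 16
Adjusted diameter = 31 - 4 = 27 in
(D-4)^2 = 27^2 = 729
BF = 729 * 16 / 16 = 729 BF

729


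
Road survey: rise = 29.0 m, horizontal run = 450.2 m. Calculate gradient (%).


Formula: Gradient = rise / run * 100
Gradient = 29.0 / 450.2 * 100 = 6.4%

6.4


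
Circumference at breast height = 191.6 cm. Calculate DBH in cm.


Formula: DBH = C / pi
DBH = 191.6 / pi
pi = 3.14159...
DBH = 61.0 cm

61.0


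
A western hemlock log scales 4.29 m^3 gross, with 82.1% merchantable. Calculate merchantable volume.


Formula: MV = V_total * (merchantable_pct / 100)
Merchantable fraction = 82.1% / 100 = 0.821
MV = 4.29 m^3 * 0.821 = 3.522 m^3

3.522


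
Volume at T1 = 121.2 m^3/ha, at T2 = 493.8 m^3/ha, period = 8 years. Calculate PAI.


Formula: PAI = (V_T2 - V_T1) / (T2 - T1)
Volume increment = 493.8 - 121.2 = 372.6 m^3/ha
PAI = 372.6 / 8 = 46.58 m^3/ha/year

46.58


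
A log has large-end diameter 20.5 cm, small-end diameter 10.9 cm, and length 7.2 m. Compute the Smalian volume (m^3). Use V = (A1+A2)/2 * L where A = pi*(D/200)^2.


Smalian: V = (A1 + A2)/2 * L,  A = pi*(D/200)^2
A1 = pi*(20.5/200)^2 = 0.033006 m^2
A2 = pi*(10.9/200)^2 = 0.009331 m^2
V = (0.033006+0.009331)/2*7.2 = 0.1524 m^3

0.1524


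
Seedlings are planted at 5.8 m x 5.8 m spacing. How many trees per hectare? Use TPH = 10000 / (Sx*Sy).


Formula: TPH = 10000 m^2/ha / (spacing_x * spacing_y)
Area per tree = 5.8 m * 5.8 m = 33.64 m^2
TPH = 10000 / 33.64 = 297 trees/ha

297


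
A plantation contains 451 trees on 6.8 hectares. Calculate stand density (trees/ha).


Formula: Stand Density = N_trees / Area_ha
Density = 451 trees / 6.8 ha
Density = 66 trees/ha

66


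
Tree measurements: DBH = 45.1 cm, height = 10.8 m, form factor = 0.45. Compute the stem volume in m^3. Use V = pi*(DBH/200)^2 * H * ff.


Formula: V = pi * (DBH/200)^2 * H * ff
Radius = DBH/200 = 45.1/200 = 0.2255 m
Radius^2 = 0.2255^2 = 0.05085025 m^2
V = pi * 0.05085025 * 10.8 * 0.45
V = 0.776 m^3

0.776


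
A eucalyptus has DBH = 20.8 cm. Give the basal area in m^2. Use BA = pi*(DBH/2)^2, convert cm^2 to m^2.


Formula: BA = pi * (DBH/2)^2 / 10000  (cm^2 to m^2)
Radius = DBH/2 = 20.8/2 = 10.4 cm
BA = pi * 10.4^2 / 10000
   = 339.7947 cm^2 / 10000
   = 0.034 m^2

0.034


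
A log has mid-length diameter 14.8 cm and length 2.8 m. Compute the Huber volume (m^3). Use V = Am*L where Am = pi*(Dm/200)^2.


Huber: V = Am * L,  Am = pi*(Dm/200)^2
Am = pi*(14.8/200)^2 = 0.017203 m^2
V = 0.017203*2.8 = 0.0482 m^3

0.0482


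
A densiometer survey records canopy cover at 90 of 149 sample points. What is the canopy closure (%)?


Formula: Canopy closure = covered points / total points * 100
Closure = 90 / 149 * 100
Closure = 0.604 * 100 = 60.4%

60.4


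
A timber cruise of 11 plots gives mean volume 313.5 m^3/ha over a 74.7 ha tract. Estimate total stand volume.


Formula: Total Volume = Mean Volume per ha * Total Area
Total Volume = 313.5 m^3/ha * 74.7 ha
Total Volume = 23418 m^3

23418


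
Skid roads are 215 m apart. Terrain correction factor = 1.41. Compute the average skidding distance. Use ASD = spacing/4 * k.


Formula: ASD = (spacing / 4) * correction
Uncorrected distance = spacing / 4 = 215 / 4 = 53.75 m
ASD = 53.75 * 1.41 = 76 m

76


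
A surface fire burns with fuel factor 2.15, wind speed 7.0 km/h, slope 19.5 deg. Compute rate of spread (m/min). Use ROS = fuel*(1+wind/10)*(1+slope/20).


Formula: ROS = fuel * (1 + wind/10) * (1 + slope/20)
Wind factor = 1 + 7.0/10 = 1.7
Slope factor = 1 + 19.5/20 = 1.975
ROS = 2.15 * 1.7 * 1.975 = 7.22 m/min

7.22


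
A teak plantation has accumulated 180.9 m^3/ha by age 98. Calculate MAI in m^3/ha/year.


Formula: MAI = Total Volume / Stand Age
MAI = 180.9 m^3/ha / 98 years
MAI = 1.85 m^3/ha/year

1.85


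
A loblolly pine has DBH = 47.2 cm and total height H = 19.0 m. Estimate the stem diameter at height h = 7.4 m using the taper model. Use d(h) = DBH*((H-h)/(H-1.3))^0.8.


Taper: d(h) = DBH * ((H - h) / (H - 1.3))^0.8
Numerator = H - h = 19.0 - 7.4 = 11.6 m
Denominator = H - 1.3 = 19.0 - 1.3 = 17.7 m
Ratio = 11.6 / 17.7 = 0.65537
d = 47.2 * 0.65537^0.8 = 33.7 cm

33.7


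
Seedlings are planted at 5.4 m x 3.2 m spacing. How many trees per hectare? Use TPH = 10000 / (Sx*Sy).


Formula: TPH = 10000 m^2/ha / (spacing_x * spacing_y)
Area per tree = 5.4 m * 3.2 m = 17.28 m^2
TPH = 10000 / 17.28 = 579 trees/ha

579


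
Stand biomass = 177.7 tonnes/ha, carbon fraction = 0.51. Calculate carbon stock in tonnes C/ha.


Formula: Carbon Stock = Biomass * Carbon Fraction
C = 177.7 t/ha * 0.51
C = 90.6 t C/ha

90.6


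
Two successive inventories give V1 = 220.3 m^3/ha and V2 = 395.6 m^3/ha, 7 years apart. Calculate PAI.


Formula: PAI = (V_T2 - V_T1) / (T2 - T1)
Volume increment = 395.6 - 220.3 = 175.3 m^3/ha
PAI = 175.3 / 7 = 25.04 m^3/ha/year

25.04


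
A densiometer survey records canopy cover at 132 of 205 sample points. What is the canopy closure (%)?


Formula: Canopy closure = covered points / total points * 100
Closure = 132 / 205 * 100
Closure = 0.6439 * 100 = 64.4%

64.4


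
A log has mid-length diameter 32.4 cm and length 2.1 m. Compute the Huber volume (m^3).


Huber: V = Am * L,  Am = pi*(Dm/200)^2
Am = pi*(32.4/200)^2 = 0.082448 m^2
V = 0.082448*2.1 = 0.1731 m^3

0.1731


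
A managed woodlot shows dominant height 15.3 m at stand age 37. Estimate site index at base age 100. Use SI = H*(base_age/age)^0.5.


Formula: SI = H_dom * (base_age / age)^0.5
Age ratio = 100 / 37 = 2.7027
sqrt(age_ratio) = 1.64399
SI = 15.3 * 1.64399 = 25.2 m

25.2


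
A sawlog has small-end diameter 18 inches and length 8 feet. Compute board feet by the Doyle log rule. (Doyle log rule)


Doyle: BF = (D - 4)^2 * L / 16
Adjusted diameter = 18 - 4 = 14 in
(D-4)^2 = 14^2 = 196
BF = 196 * 8 / 16 = 98 BF

98


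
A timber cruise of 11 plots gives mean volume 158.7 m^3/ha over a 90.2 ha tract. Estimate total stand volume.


Formula: Total Volume = Mean Volume per ha * Total Area
Total Volume = 158.7 m^3/ha * 90.2 ha
Total Volume = 14315 m^3

14315


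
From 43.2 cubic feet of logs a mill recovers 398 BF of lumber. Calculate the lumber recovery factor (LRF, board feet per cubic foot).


Formula: LRF = Lumber Output (BF) / Log Input (ft^3)
LRF = 398 BF / 43.2 ft^3
LRF = 9.21 BF/ft^3

9.21


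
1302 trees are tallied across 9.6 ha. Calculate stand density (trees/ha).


Formula: Stand Density = N_trees / Area_ha
Density = 1302 trees / 9.6 ha
Density = 136 trees/ha

136


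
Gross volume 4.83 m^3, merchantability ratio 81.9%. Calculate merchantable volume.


Formula: MV = V_total * (merchantable_pct / 100)
Merchantable fraction = 81.9% / 100 = 0.819
MV = 4.83 m^3 * 0.819 = 3.956 m^3

3.956


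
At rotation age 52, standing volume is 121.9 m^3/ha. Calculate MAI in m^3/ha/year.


Formula: MAI = Total Volume / Stand Age
MAI = 121.9 m^3/ha / 52 years
MAI = 2.34 m^3/ha/year

2.34


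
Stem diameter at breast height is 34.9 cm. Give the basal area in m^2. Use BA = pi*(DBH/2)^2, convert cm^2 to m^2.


Formula: BA = pi * (DBH/2)^2 / 10000  (cm^2 to m^2)
Radius = DBH/2 = 34.9/2 = 17.45 cm
BA = pi * 17.45^2 / 10000
   = 956.6228 cm^2 / 10000
   = 0.0957 m^2

0.0957


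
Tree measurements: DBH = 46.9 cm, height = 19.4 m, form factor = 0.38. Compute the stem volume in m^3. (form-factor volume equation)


Formula: V = pi * (DBH/200)^2 * H * ff
Radius = DBH/200 = 46.9/200 = 0.2345 m
Radius^2 = 0.2345^2 = 0.05499025 m^2
V = pi * 0.05499025 * 19.4 * 0.38
V = 1.274 m^3

1.274


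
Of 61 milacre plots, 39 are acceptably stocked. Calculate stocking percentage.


Formula: Stocking % = stocked plots / total plots * 100
Stocking = 39 / 61 * 100
Stocking = 0.6393 * 100 = 63.9%

63.9


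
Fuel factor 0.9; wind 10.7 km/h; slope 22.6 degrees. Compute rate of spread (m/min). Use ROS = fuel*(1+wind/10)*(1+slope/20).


Formula: ROS = fuel * (1 + wind/10) * (1 + slope/20)
Wind factor = 1 + 10.7/10 = 2.07
Slope factor = 1 + 22.6/20 = 2.13
ROS = 0.9 * 2.07 * 2.13 = 3.97 m/min

3.97


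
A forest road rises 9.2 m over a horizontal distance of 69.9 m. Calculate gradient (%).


Formula: Gradient = rise / run * 100
Gradient = 9.2 / 69.9 * 100 = 13.2%

13.2


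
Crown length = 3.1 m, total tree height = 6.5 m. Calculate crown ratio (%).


Formula: Crown Ratio = (Crown Length / Total Height) * 100
CR = (3.1 m / 6.5 m) * 100
CR = 0.4769 * 100 = 47.7%

47.7


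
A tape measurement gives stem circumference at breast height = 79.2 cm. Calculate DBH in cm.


Formula: DBH = C / pi
DBH = 79.2 / pi
pi = 3.14159...
DBH = 25.2 cm

25.2


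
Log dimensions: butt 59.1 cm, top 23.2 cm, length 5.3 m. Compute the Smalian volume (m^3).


Smalian: V = (A1 + A2)/2 * L,  A = pi*(D/200)^2
A1 = pi*(59.1/200)^2 = 0.274325 m^2
A2 = pi*(23.2/200)^2 = 0.042273 m^2
V = (0.274325+0.042273)/2*5.3 = 0.839 m^3

0.839


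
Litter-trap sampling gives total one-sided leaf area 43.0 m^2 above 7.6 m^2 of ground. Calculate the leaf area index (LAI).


Formula: LAI = total leaf area / ground area  (dimensionless)
LAI = 43.0 m^2 / 7.6 m^2
LAI = 5.66

5.66


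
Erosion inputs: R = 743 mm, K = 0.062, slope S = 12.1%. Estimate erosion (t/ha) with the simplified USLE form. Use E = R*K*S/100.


Formula: E = R * K * S / 100  (simplified USLE)
R * K = 743 * 0.062 = 46.066
E = 46.066 * 12.1 / 100 = 5.57 t/ha

5.57


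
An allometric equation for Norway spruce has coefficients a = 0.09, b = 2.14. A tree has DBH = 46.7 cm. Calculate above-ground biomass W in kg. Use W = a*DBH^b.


Formula: W = a * DBH^b  (allometric power law)
DBH^b = 46.7^2.14 = 3735.4087
W = 0.09 * 3735.4087 = 336.2 kg

336.2


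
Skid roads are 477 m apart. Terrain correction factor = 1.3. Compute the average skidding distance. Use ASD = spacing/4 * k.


Formula: ASD = (spacing / 4) * correction
Uncorrected distance = spacing / 4 = 477 / 4 = 119.25 m
ASD = 119.25 * 1.3 = 155 m

155


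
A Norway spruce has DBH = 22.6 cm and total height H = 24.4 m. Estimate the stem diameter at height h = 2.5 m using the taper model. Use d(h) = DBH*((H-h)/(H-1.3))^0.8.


Taper: d(h) = DBH * ((H - h) / (H - 1.3))^0.8
Numerator = H - h = 24.4 - 2.5 = 21.9 m
Denominator = H - 1.3 = 24.4 - 1.3 = 23.1 m
Ratio = 21.9 / 23.1 = 0.94805
d = 22.6 * 0.94805^0.8 = 21.7 cm

21.7


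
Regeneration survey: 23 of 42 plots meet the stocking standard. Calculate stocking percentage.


Formula: Stocking % = stocked plots / total plots * 100
Stocking = 23 / 42 * 100
Stocking = 0.5476 * 100 = 54.8%

54.8


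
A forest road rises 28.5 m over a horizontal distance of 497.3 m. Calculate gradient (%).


Formula: Gradient = rise / run * 100
Gradient = 28.5 / 497.3 * 100 = 5.7%

5.7


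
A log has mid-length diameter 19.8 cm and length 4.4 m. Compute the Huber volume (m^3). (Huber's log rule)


Huber: V = Am * L,  Am = pi*(Dm/200)^2
Am = pi*(19.8/200)^2 = 0.030791 m^2
V = 0.030791*4.4 = 0.1355 m^3

0.1355


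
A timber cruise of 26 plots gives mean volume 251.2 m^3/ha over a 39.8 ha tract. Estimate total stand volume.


Formula: Total Volume = Mean Volume per ha * Total Area
Total Volume = 251.2 m^3/ha * 39.8 ha
Total Volume = 9998 m^3

9998


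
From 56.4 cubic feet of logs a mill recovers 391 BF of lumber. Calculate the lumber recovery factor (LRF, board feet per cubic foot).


Formula: LRF = Lumber Output (BF) / Log Input (ft^3)
LRF = 391 BF / 56.4 ft^3
LRF = 6.93 BF/ft^3

6.93


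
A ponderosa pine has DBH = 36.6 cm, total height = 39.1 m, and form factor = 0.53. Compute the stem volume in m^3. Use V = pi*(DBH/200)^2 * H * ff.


Formula: V = pi * (DBH/200)^2 * H * ff
Radius = DBH/200 = 36.6/200 = 0.183 m
Radius^2 = 0.183^2 = 0.033489 m^2
V = pi * 0.033489 * 39.1 * 0.53
V = 2.18 m^3

2.18


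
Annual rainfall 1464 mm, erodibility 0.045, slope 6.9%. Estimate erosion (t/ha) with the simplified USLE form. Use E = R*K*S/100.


Formula: E = R * K * S / 100  (simplified USLE)
R * K = 1464 * 0.045 = 65.88
E = 65.88 * 6.9 / 100 = 4.55 t/ha

4.55


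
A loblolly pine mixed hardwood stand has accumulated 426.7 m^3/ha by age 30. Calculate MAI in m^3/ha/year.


Formula: MAI = Total Volume / Stand Age
MAI = 426.7 m^3/ha / 30 years
MAI = 14.22 m^3/ha/year

14.22


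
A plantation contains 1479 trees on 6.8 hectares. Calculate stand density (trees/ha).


Formula: Stand Density = N_trees / Area_ha
Density = 1479 trees / 6.8 ha
Density = 218 trees/ha

218


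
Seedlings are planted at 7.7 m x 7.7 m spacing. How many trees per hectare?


Formula: TPH = 10000 m^2/ha / (spacing_x * spacing_y)
Area per tree = 7.7 m * 7.7 m = 59.29 m^2
TPH = 10000 / 59.29 = 169 trees/ha

169


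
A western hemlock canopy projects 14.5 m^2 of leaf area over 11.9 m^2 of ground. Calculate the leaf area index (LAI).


Formula: LAI = total leaf area / ground area  (dimensionless)
LAI = 14.5 m^2 / 11.9 m^2
LAI = 1.22

1.22


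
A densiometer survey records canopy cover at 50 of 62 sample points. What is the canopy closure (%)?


Formula: Canopy closure = covered points / total points * 100
Closure = 50 / 62 * 100
Closure = 0.8065 * 100 = 80.6%

80.6


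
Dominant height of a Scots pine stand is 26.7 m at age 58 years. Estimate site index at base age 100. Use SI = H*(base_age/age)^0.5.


Formula: SI = H_dom * (base_age / age)^0.5
Age ratio = 100 / 58 = 1.72414
sqrt(age_ratio) = 1.31306
SI = 26.7 * 1.31306 = 35.1 m

35.1


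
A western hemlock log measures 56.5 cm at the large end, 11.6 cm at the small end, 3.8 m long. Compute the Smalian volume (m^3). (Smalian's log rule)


Smalian: V = (A1 + A2)/2 * L,  A = pi*(D/200)^2
A1 = pi*(56.5/200)^2 = 0.250719 m^2
A2 = pi*(11.6/200)^2 = 0.010568 m^2
V = (0.250719+0.010568)/2*3.8 = 0.4964 m^3

0.4964


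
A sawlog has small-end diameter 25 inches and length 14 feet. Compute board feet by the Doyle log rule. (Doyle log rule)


Doyle: BF = (D - 4)^2 * L / 16
Adjusted diameter = 25 - 4 = 21 in
(D-4)^2 = 21^2 = 441
BF = 441 * 14 / 16 = 386 BF

386


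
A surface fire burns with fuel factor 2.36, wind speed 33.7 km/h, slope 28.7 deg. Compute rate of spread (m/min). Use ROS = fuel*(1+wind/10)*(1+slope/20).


Formula: ROS = fuel * (1 + wind/10) * (1 + slope/20)
Wind factor = 1 + 33.7/10 = 4.37
Slope factor = 1 + 28.7/20 = 2.435
ROS = 2.36 * 4.37 * 2.435 = 25.11 m/min

25.11


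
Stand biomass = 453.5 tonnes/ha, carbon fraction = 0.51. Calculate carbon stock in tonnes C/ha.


Formula: Carbon Stock = Biomass * Carbon Fraction
C = 453.5 t/ha * 0.51
C = 231.3 t C/ha

231.3


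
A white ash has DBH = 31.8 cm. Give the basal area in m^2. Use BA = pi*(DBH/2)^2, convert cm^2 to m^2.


Formula: BA = pi * (DBH/2)^2 / 10000  (cm^2 to m^2)
Radius = DBH/2 = 31.8/2 = 15.9 cm
BA = pi * 15.9^2 / 10000
   = 794.226 cm^2 / 10000
   = 0.0794 m^2

0.0794


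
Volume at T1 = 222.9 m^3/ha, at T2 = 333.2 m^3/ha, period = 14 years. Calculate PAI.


Formula: PAI = (V_T2 - V_T1) / (T2 - T1)
Volume increment = 333.2 - 222.9 = 110.3 m^3/ha
PAI = 110.3 / 14 = 7.88 m^3/ha/year

7.88


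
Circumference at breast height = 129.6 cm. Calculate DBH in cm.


Formula: DBH = C / pi
DBH = 129.6 / pi
pi = 3.14159...
DBH = 41.3 cm

41.3


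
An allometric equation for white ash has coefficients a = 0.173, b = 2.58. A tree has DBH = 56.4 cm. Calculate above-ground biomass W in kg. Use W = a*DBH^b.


Formula: W = a * DBH^b  (allometric power law)
DBH^b = 56.4^2.58 = 32983.7544
W = 0.173 * 32983.7544 = 5706.2 kg

5706.2


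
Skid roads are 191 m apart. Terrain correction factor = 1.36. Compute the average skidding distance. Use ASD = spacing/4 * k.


Formula: ASD = (spacing / 4) * correction
Uncorrected distance = spacing / 4 = 191 / 4 = 47.75 m
ASD = 47.75 * 1.36 = 65 m

65


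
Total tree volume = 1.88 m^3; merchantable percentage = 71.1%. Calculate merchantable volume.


Formula: MV = V_total * (merchantable_pct / 100)
Merchantable fraction = 71.1% / 100 = 0.711
MV = 1.88 m^3 * 0.711 = 1.337 m^3

1.337


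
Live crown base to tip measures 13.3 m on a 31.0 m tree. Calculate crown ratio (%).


Formula: Crown Ratio = (Crown Length / Total Height) * 100
CR = (13.3 m / 31.0 m) * 100
CR = 0.429 * 100 = 42.9%

42.9


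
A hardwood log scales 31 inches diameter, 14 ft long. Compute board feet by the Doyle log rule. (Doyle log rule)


Doyle: BF = (D - 4)^2 * L / 16
Adjusted diameter = 31 - 4 = 27 in
(D-4)^2 = 27^2 = 729
BF = 729 * 14 / 16 = 638 BF

638


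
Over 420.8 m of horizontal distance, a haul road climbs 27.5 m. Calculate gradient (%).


Formula: Gradient = rise / run * 100
Gradient = 27.5 / 420.8 * 100 = 6.5%

6.5


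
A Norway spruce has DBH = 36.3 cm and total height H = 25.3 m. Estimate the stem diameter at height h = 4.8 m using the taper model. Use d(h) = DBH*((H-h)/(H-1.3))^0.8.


Taper: d(h) = DBH * ((H - h) / (H - 1.3))^0.8
Numerator = H - h = 25.3 - 4.8 = 20.5 m
Denominator = H - 1.3 = 25.3 - 1.3 = 24.0 m
Ratio = 20.5 / 24.0 = 0.85417
d = 36.3 * 0.85417^0.8 = 32.0 cm

32.0


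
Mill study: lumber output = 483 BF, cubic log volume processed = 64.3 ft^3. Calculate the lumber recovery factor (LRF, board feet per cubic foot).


Formula: LRF = Lumber Output (BF) / Log Input (ft^3)
LRF = 483 BF / 64.3 ft^3
LRF = 7.51 BF/ft^3

7.51


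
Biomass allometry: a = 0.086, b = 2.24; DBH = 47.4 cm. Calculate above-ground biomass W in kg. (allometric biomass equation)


Formula: W = a * DBH^b  (allometric power law)
DBH^b = 47.4^2.24 = 5672.0949
W = 0.086 * 5672.0949 = 487.8 kg

487.8


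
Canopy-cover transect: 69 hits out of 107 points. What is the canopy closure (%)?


Formula: Canopy closure = covered points / total points * 100
Closure = 69 / 107 * 100
Closure = 0.6449 * 100 = 64.5%

64.5


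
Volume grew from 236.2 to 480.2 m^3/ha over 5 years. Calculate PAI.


Formula: PAI = (V_T2 - V_T1) / (T2 - T1)
Volume increment = 480.2 - 236.2 = 244.0 m^3/ha
PAI = 244.0 / 5 = 48.8 m^3/ha/year

48.8


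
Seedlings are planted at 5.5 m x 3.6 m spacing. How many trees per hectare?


Formula: TPH = 10000 m^2/ha / (spacing_x * spacing_y)
Area per tree = 5.5 m * 3.6 m = 19.8 m^2
TPH = 10000 / 19.8 = 505 trees/ha

505


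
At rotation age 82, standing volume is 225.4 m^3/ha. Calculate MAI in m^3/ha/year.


Formula: MAI = Total Volume / Stand Age
MAI = 225.4 m^3/ha / 82 years
MAI = 2.75 m^3/ha/year

2.75


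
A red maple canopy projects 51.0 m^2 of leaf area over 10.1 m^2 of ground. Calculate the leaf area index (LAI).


Formula: LAI = total leaf area / ground area  (dimensionless)
LAI = 51.0 m^2 / 10.1 m^2
LAI = 5.05

5.05


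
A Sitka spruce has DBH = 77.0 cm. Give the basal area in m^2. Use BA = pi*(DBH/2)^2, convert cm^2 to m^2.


Formula: BA = pi * (DBH/2)^2 / 10000  (cm^2 to m^2)
Radius = DBH/2 = 77.0/2 = 38.5 cm
BA = pi * 38.5^2 / 10000
   = 4656.6257 cm^2 / 10000
   = 0.4657 m^2

0.4657


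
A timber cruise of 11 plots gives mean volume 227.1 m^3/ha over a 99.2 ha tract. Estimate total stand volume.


Formula: Total Volume = Mean Volume per ha * Total Area
Total Volume = 227.1 m^3/ha * 99.2 ha
Total Volume = 22528 m^3

22528


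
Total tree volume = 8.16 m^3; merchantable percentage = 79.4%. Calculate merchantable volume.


Formula: MV = V_total * (merchantable_pct / 100)
Merchantable fraction = 79.4% / 100 = 0.794
MV = 8.16 m^3 * 0.794 = 6.479 m^3

6.479


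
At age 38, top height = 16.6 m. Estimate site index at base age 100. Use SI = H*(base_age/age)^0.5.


Formula: SI = H_dom * (base_age / age)^0.5
Age ratio = 100 / 38 = 2.63158
sqrt(age_ratio) = 1.62221
SI = 16.6 * 1.62221 = 26.9 m

26.9


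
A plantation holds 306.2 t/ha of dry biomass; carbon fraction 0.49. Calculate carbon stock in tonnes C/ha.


Formula: Carbon Stock = Biomass * Carbon Fraction
C = 306.2 t/ha * 0.49
C = 150.0 t C/ha

150.0


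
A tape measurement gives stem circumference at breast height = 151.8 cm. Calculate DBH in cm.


Formula: DBH = C / pi
DBH = 151.8 / pi
pi = 3.14159...
DBH = 48.3 cm

48.3


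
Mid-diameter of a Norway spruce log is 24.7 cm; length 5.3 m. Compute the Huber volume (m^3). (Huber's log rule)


Huber: V = Am * L,  Am = pi*(Dm/200)^2
Am = pi*(24.7/200)^2 = 0.047916 m^2
V = 0.047916*5.3 = 0.254 m^3

0.254


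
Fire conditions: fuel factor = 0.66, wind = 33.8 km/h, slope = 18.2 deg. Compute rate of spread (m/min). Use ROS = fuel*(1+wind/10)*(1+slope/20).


Formula: ROS = fuel * (1 + wind/10) * (1 + slope/20)
Wind factor = 1 + 33.8/10 = 4.38
Slope factor = 1 + 18.2/20 = 1.91
ROS = 0.66 * 4.38 * 1.91 = 5.52 m/min

5.52


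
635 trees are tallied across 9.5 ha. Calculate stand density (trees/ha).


Formula: Stand Density = N_trees / Area_ha
Density = 635 trees / 9.5 ha
Density = 67 trees/ha

67


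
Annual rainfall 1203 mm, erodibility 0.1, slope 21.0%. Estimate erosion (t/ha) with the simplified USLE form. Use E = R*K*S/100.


Formula: E = R * K * S / 100  (simplified USLE)
R * K = 1203 * 0.1 = 120.3
E = 120.3 * 21.0 / 100 = 25.26 t/ha

25.26


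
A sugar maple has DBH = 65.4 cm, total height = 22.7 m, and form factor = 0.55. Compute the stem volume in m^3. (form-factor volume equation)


Formula: V = pi * (DBH/200)^2 * H * ff
Radius = DBH/200 = 65.4/200 = 0.327 m
Radius^2 = 0.327^2 = 0.106929 m^2
V = pi * 0.106929 * 22.7 * 0.55
V = 4.194 m^3

4.194


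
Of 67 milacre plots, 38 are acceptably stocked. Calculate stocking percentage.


Formula: Stocking % = stocked plots / total plots * 100
Stocking = 38 / 67 * 100
Stocking = 0.5672 * 100 = 56.7%

56.7


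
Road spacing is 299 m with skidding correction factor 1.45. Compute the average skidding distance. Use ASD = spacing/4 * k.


Formula: ASD = (spacing / 4) * correction
Uncorrected distance = spacing / 4 = 299 / 4 = 74.75 m
ASD = 74.75 * 1.45 = 108 m

108


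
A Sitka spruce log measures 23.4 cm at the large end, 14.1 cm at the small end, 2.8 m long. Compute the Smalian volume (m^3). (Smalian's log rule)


Smalian: V = (A1 + A2)/2 * L,  A = pi*(D/200)^2
A1 = pi*(23.4/200)^2 = 0.043005 m^2
A2 = pi*(14.1/200)^2 = 0.015615 m^2
V = (0.043005+0.015615)/2*2.8 = 0.0821 m^3

0.0821


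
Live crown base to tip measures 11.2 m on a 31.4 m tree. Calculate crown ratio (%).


Formula: Crown Ratio = (Crown Length / Total Height) * 100
CR = (11.2 m / 31.4 m) * 100
CR = 0.3567 * 100 = 35.7%

35.7


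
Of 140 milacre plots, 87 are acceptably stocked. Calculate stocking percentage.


Formula: Stocking % = stocked plots / total plots * 100
Stocking = 87 / 140 * 100
Stocking = 0.6214 * 100 = 62.1%

62.1


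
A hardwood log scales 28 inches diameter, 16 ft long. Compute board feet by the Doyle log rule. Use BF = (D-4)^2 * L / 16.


Doyle: BF = (D - 4)^2 * L / 16
Adjusted diameter = 28 - 4 = 24 in
(D-4)^2 = 24^2 = 576
BF = 576 * 16 / 16 = 576 BF

576


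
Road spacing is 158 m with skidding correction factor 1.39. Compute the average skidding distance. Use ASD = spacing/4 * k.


Formula: ASD = (spacing / 4) * correction
Uncorrected distance = spacing / 4 = 158 / 4 = 39.5 m
ASD = 39.5 * 1.39 = 55 m

55


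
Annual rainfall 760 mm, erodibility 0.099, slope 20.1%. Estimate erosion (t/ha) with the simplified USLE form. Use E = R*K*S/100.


Formula: E = R * K * S / 100  (simplified USLE)
R * K = 760 * 0.099 = 75.24
E = 75.24 * 20.1 / 100 = 15.12 t/ha

15.12


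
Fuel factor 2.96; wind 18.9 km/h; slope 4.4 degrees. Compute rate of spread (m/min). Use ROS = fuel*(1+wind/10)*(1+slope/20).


Formula: ROS = fuel * (1 + wind/10) * (1 + slope/20)
Wind factor = 1 + 18.9/10 = 2.89
Slope factor = 1 + 4.4/20 = 1.22
ROS = 2.96 * 2.89 * 1.22 = 10.44 m/min

10.44


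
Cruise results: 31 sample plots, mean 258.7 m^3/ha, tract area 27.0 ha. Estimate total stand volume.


Formula: Total Volume = Mean Volume per ha * Total Area
Total Volume = 258.7 m^3/ha * 27.0 ha
Total Volume = 6985 m^3

6985


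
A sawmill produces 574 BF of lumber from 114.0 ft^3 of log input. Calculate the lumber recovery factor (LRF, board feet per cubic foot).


Formula: LRF = Lumber Output (BF) / Log Input (ft^3)
LRF = 574 BF / 114.0 ft^3
LRF = 5.04 BF/ft^3

5.04


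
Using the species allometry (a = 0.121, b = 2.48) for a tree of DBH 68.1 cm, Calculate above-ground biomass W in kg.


Formula: W = a * DBH^b  (allometric power law)
DBH^b = 68.1^2.48 = 35172.6295
W = 0.121 * 35172.6295 = 4255.9 kg

4255.9


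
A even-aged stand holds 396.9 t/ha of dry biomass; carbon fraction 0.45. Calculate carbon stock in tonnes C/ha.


Formula: Carbon Stock = Biomass * Carbon Fraction
C = 396.9 t/ha * 0.45
C = 178.6 t C/ha

178.6


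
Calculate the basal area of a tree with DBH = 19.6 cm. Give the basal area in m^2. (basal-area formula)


Formula: BA = pi * (DBH/2)^2 / 10000  (cm^2 to m^2)
Radius = DBH/2 = 19.6/2 = 9.8 cm
BA = pi * 9.8^2 / 10000
   = 301.7186 cm^2 / 10000
   = 0.0302 m^2

0.0302


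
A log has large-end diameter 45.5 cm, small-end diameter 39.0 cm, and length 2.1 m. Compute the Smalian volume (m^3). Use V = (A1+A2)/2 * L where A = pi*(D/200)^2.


Smalian: V = (A1 + A2)/2 * L,  A = pi*(D/200)^2
A1 = pi*(45.5/200)^2 = 0.162597 m^2
A2 = pi*(39.0/200)^2 = 0.119459 m^2
V = (0.162597+0.119459)/2*2.1 = 0.2962 m^3

0.2962


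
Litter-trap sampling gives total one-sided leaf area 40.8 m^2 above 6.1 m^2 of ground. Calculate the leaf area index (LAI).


Formula: LAI = total leaf area / ground area  (dimensionless)
LAI = 40.8 m^2 / 6.1 m^2
LAI = 6.69

6.69


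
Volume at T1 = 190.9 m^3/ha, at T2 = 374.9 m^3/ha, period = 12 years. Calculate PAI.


Formula: PAI = (V_T2 - V_T1) / (T2 - T1)
Volume increment = 374.9 - 190.9 = 184.0 m^3/ha
PAI = 184.0 / 12 = 15.33 m^3/ha/year

15.33


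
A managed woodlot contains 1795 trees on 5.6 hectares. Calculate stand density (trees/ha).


Formula: Stand Density = N_trees / Area_ha
Density = 1795 trees / 5.6 ha
Density = 321 trees/ha

321


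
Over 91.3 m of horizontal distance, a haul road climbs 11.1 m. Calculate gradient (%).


Formula: Gradient = rise / run * 100
Gradient = 11.1 / 91.3 * 100 = 12.2%

12.2


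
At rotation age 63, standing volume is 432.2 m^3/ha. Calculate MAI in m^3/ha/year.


Formula: MAI = Total Volume / Stand Age
MAI = 432.2 m^3/ha / 63 years
MAI = 6.86 m^3/ha/year

6.86


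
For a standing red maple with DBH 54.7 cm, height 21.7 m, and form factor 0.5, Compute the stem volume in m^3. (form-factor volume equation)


Formula: V = pi * (DBH/200)^2 * H * ff
Radius = DBH/200 = 54.7/200 = 0.2735 m
Radius^2 = 0.2735^2 = 0.07480225 m^2
V = pi * 0.07480225 * 21.7 * 0.5
V = 2.55 m^3

2.55


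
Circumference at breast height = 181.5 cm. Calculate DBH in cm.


Formula: DBH = C / pi
DBH = 181.5 / pi
pi = 3.14159...
DBH = 57.8 cm

57.8


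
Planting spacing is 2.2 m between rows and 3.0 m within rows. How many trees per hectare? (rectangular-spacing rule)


Formula: TPH = 10000 m^2/ha / (spacing_x * spacing_y)
Area per tree = 2.2 m * 3.0 m = 6.6 m^2
TPH = 10000 / 6.6 = 1515 trees/ha

1515


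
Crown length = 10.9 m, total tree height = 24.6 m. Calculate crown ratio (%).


Formula: Crown Ratio = (Crown Length / Total Height) * 100
CR = (10.9 m / 24.6 m) * 100
CR = 0.4431 * 100 = 44.3%

44.3


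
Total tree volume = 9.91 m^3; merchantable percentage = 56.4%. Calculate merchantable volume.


Formula: MV = V_total * (merchantable_pct / 100)
Merchantable fraction = 56.4% / 100 = 0.564
MV = 9.91 m^3 * 0.564 = 5.589 m^3

5.589


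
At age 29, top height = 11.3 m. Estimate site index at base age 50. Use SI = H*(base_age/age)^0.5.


Formula: SI = H_dom * (base_age / age)^0.5
Age ratio = 50 / 29 = 1.72414
sqrt(age_ratio) = 1.31306
SI = 11.3 * 1.31306 = 14.8 m

14.8


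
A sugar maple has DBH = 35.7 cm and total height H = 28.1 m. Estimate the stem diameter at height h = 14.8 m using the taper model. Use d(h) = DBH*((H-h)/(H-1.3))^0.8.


Taper: d(h) = DBH * ((H - h) / (H - 1.3))^0.8
Numerator = H - h = 28.1 - 14.8 = 13.3 m
Denominator = H - 1.3 = 28.1 - 1.3 = 26.8 m
Ratio = 13.3 / 26.8 = 0.49627
d = 35.7 * 0.49627^0.8 = 20.4 cm

20.4


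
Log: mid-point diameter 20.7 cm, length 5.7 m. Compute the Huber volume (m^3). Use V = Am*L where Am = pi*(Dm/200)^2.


Huber: V = Am * L,  Am = pi*(Dm/200)^2
Am = pi*(20.7/200)^2 = 0.033654 m^2
V = 0.033654*5.7 = 0.1918 m^3

0.1918


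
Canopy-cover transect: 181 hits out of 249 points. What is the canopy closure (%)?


Formula: Canopy closure = covered points / total points * 100
Closure = 181 / 249 * 100
Closure = 0.7269 * 100 = 72.7%

72.7


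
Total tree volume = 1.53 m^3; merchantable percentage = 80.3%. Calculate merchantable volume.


Formula: MV = V_total * (merchantable_pct / 100)
Merchantable fraction = 80.3% / 100 = 0.803
MV = 1.53 m^3 * 0.803 = 1.229 m^3

1.229


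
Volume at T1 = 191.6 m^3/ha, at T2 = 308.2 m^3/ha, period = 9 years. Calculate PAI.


Formula: PAI = (V_T2 - V_T1) / (T2 - T1)
Volume increment = 308.2 - 191.6 = 116.6 m^3/ha
PAI = 116.6 / 9 = 12.96 m^3/ha/year

12.96


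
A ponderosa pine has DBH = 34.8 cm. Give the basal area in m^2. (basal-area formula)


Formula: BA = pi * (DBH/2)^2 / 10000  (cm^2 to m^2)
Radius = DBH/2 = 34.8/2 = 17.4 cm
BA = pi * 17.4^2 / 10000
   = 951.1486 cm^2 / 10000
   = 0.0951 m^2

0.0951


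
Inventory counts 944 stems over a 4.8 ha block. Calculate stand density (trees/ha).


Formula: Stand Density = N_trees / Area_ha
Density = 944 trees / 4.8 ha
Density = 197 trees/ha

197


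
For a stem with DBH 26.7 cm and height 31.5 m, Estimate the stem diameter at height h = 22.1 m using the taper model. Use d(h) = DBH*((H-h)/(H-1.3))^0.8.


Taper: d(h) = DBH * ((H - h) / (H - 1.3))^0.8
Numerator = H - h = 31.5 - 22.1 = 9.4 m
Denominator = H - 1.3 = 31.5 - 1.3 = 30.2 m
Ratio = 9.4 / 30.2 = 0.31126
d = 26.7 * 0.31126^0.8 = 10.5 cm

10.5


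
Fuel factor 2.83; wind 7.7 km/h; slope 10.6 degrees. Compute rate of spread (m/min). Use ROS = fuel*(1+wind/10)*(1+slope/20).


Formula: ROS = fuel * (1 + wind/10) * (1 + slope/20)
Wind factor = 1 + 7.7/10 = 1.77
Slope factor = 1 + 10.6/20 = 1.53
ROS = 2.83 * 1.77 * 1.53 = 7.66 m/min

7.66


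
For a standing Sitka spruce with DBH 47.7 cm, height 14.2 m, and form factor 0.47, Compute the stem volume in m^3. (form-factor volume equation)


Formula: V = pi * (DBH/200)^2 * H * ff
Radius = DBH/200 = 47.7/200 = 0.2385 m
Radius^2 = 0.2385^2 = 0.05688225 m^2
V = pi * 0.05688225 * 14.2 * 0.47
V = 1.193 m^3

1.193


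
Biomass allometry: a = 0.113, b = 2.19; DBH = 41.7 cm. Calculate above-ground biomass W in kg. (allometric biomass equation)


Formula: W = a * DBH^b  (allometric power law)
DBH^b = 41.7^2.19 = 3532.6284
W = 0.113 * 3532.6284 = 399.2 kg

399.2


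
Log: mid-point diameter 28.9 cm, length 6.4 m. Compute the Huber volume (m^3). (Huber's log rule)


Huber: V = Am * L,  Am = pi*(Dm/200)^2
Am = pi*(28.9/200)^2 = 0.065597 m^2
V = 0.065597*6.4 = 0.4198 m^3

0.4198


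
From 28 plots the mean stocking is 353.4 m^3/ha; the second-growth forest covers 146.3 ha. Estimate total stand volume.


Formula: Total Volume = Mean Volume per ha * Total Area
Total Volume = 353.4 m^3/ha * 146.3 ha
Total Volume = 51702 m^3

51702
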